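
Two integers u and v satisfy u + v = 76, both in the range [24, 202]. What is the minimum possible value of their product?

1248

uv = u(76 − u) is concave in u, so over [24, 52] it is minimized at an endpoint.
At the endpoint u = 24, v = 76 − 24 = 52, so uv = 24 × 52 = 1248.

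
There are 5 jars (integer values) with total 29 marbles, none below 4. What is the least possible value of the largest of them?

If every one of the 5 were at most 5, the total would be at most 5 × 5 = 25 < 29.
Taking 1 copy of 5 and 4 copies of 6 gives exactly 29, so 6 is attained.

6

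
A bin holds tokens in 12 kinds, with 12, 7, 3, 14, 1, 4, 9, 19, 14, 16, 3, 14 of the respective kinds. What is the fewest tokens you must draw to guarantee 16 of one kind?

112

In the worst case you take as many as possible of each kind without reaching 16: 12 + 7 + 3 + 14 + 1 + 4 + 9 + 15 + 14 + 15 + 3 + 14 = 111.
The next one must give 16 of some kind, so 111 + 1 = 112.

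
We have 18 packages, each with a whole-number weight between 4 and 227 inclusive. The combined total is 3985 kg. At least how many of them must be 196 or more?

Each value short of 196 is at most 195, costing at least 227 − 195 = 32 against the maximum total of 4086.
We can afford to lose at most 4086 − 3985 = 101, so at most ⌊101/32⌋ = 3 fall short, and at least 15 are ≥ 196.
Exactly 15 works: 15 values at 227 and 3 at 195 total 3990; lower one of the high values by 5 (still ≥ 196) to hit 3985.

15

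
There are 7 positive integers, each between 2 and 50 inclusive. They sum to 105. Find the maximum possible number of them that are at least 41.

If k of the values are ≥ 41, the total is ≥ 41k + 2(7 − k).
Setting 41k + 2(7 − k) ≤ 105 gives 39k ≤ 91, so k ≤ 2.
k = 2 is achieved by 2 values at 41 and 5 at 2, total 92; add 13 to one value (staying below 41) to reach 105.

2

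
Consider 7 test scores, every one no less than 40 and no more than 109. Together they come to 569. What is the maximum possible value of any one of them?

109

Maximizing one value means minimizing the remaining 6.
The other 6 contribute at least 6 × 40 = 240, leaving at most 569 − 240 = 329.
But each score is capped at 109, so the maximum is 109.
Achievable: one at 109 and the other 6 totalling 460, which fits since 6 × 40 ≤ 460 ≤ 6 × 109.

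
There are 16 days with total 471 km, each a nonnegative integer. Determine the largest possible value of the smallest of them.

The average is 471/16 < 30, so some value is ≤ 29.
Achievable: 9 of them at 29 and 7 at 30 total 471.

29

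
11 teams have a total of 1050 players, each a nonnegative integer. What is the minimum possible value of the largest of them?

The 11 values sum to 1050, so their maximum is at least ⌈1050/11⌉ = 96.
Achievable: 5 of them at 96 and 6 at 95 total 1050.

96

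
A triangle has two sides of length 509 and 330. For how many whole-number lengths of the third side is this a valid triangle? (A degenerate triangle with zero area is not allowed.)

The triangle inequality gives |509 − 330| < c < 509 + 330, i.e. 179 < c < 839.
So c can be any integer from 180 to 838: 659 values.

659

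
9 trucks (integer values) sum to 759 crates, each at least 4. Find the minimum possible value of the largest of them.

85

Some value must be at least ⌈759/9⌉ = 85, since 9 × 84 = 756 < 759.
Taking 6 copies of 84 and 3 copies of 85 gives exactly 759, so 85 is attained.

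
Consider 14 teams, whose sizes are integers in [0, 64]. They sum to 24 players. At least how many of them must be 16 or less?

Let j be the number exceeding 16. Then the total is ≥ 17·j + 0·(14 − j) = 0 + 17j.
So 17j ≤ 24 and j ≤ 1; hence at least 14 − 1 = 13 are ≤ 16.
Exactly 13 works: 13 values at 0 and 1 at 17 total 17; raise one of the low values by 7 (still ≤ 16) to hit 24.

13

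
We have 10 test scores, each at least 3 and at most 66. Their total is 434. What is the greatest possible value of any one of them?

66

Maximizing one value means minimizing the remaining 9.
The other 9 contribute at least 9 × 3 = 27, leaving at most 434 − 27 = 407.
But each score is capped at 66, so the maximum is 66.
Achievable: one at 66 and the other 9 totalling 368, which fits since 9 × 3 ≤ 368 ≤ 9 × 66.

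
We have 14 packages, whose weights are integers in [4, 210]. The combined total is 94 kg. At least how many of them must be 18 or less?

12

Each value above 18 is at least 19, contributing at least 19 − 4 = 15 above the floor 4.
The sum exceeds the floor total 56 by 38, so at most ⌊38/15⌋ = 2 exceed 18, and at least 12 are ≤ 18.
Exactly 12 works: 12 values at 4 and 2 at 19 total 86; raise one of the low values by 8 (still ≤ 18) to hit 94.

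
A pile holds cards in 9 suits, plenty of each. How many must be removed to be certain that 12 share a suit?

100

In the worst case you draw 11 of each of the 9 suits: 9 × 11 = 99.
One more forces 12 of some suit, so 99 + 1 = 100.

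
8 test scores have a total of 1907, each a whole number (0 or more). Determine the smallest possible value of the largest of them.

239

The average is 1907/8 > 238, so not all 8 can be 238 or less; the largest is ≥ 239.
Equality holds with 3 values of 239 and 5 values of 238.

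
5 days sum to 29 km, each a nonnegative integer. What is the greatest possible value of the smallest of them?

The 5 values sum to 29, so their minimum is at most ⌊29/5⌋ = 5.
Achievable: 1 of them at 5 and 4 at 6 total 29.

5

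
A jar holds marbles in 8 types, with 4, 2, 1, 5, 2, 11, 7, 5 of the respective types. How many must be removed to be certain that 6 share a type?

30

In the worst case you take as many as possible of each type without reaching 6: 4 + 2 + 1 + 5 + 2 + 5 + 5 + 5 = 29.
The next one must give 6 of some type, so 29 + 1 = 30.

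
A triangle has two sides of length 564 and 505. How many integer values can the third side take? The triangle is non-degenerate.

The triangle inequality gives |564 − 505| < c < 564 + 505, i.e. 59 < c < 1069.
So c can be any integer from 60 to 1068: 1009 values.

1009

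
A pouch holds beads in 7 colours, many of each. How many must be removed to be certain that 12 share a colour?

You could draw 11 of every colour without reaching 12 of any — 77 in all.
One more forces 12 of some colour, so 77 + 1 = 78.

78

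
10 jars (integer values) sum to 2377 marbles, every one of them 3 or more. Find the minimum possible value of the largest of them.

The 10 values sum to 2377, so their maximum is at least ⌈2377/10⌉ = 238.
Taking 3 copies of 237 and 7 copies of 238 gives exactly 2377, so 238 is attained.

238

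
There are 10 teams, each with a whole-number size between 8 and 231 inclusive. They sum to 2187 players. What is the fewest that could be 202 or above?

6

If only k of them are at least 202, the other 10 − k are at most 201, so the total is at most k·231 + (10 − k)·201.
This must reach 2187, so k·231 + (10 − k)·201 ≥ 2187, giving k ≥ 6.
Exactly 6 works: 6 values at 231 and 4 at 201 total 2190; lower one of the high values by 3 (still ≥ 202) to hit 2187.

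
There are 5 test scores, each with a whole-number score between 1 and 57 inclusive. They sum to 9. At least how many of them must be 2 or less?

3

If only k of them are at most 2, the other 5 − k are at least 3, so the total is at least (5 − k)·3 + k·1.
This is ≤ 9, so (5 − k)·3 + 1k ≤ 9, which gives k ≥ 3.
Exactly 3 works: 3 values at 1 and 2 at 3 total 9.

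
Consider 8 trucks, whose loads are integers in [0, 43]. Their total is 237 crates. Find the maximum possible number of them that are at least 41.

5

Suppose k of them are at least 41. Those contribute at least 41 each and the other 8 − k at least 0 each.
So the total is at least 41k + 0(8 − k) = 0 + 41k. This must be ≤ 237, giving k ≤ 5.
k = 5 is achieved by 5 values at 41 and 3 at 0, total 205; add 32 to one value (staying below 41) to reach 237.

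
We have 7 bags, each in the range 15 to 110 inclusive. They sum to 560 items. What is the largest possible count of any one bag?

110

To make one bag as large as possible, make the other 6 as small as possible.
The other 6 contribute at least 6 × 15 = 90, leaving at most 560 − 90 = 470.
But each bag is capped at 110, so the maximum is 110.
Achievable: one at 110 and the other 6 totalling 450, which fits since 6 × 15 ≤ 450 ≤ 6 × 110.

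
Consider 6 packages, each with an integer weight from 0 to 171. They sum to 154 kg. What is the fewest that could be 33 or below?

2

Each value above 33 is at least 34, contributing at least 34 − 0 = 34 above the floor 0.
The sum exceeds the floor total 0 by 154, so at most ⌊154/34⌋ = 4 exceed 33, and at least 2 are ≤ 33.
Exactly 2 works: 2 values at 0 and 4 at 34 total 136; raise one of the low values by 18 (still ≤ 33) to hit 154.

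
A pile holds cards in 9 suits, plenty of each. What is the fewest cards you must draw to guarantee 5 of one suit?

You could draw 4 of every suit without reaching 5 of any — 36 in all.
One more forces 5 of some suit, so 36 + 1 = 37.

37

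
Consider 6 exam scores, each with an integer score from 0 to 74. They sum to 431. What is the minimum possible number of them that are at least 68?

Suppose at most 6 − j of them reach 68; then j values are ≤ 67 and the rest ≤ 74.
The total is then ≤ 67·j + 74·(6 − j) = 444 − 7j. For this to be ≥ 431 we need j ≤ 1, so at least 6 − 1 = 5 must reach 68.
Exactly 5 works: 5 values at 74 and 1 at 67 total 437; lower one of the high values by 6 (still ≥ 68) to hit 431.

5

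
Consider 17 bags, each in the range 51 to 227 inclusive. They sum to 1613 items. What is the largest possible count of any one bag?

227

Maximizing one value means minimizing the remaining 16.
The other 16 contribute at least 16 × 51 = 816, leaving at most 1613 − 816 = 797.
But each bag is capped at 227, so the maximum is 227.
Achievable: one at 227 and the other 16 totalling 1386, which fits since 16 × 51 ≤ 1386 ≤ 16 × 227.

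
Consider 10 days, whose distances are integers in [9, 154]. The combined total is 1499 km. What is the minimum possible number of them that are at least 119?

Each value short of 119 is at most 118, costing at least 154 − 118 = 36 against the maximum total of 1540.
We can afford to lose at most 1540 − 1499 = 41, so at most ⌊41/36⌋ = 1 fall short, and at least 9 are ≥ 119.
Exactly 9 works: 9 values at 154 and 1 at 118 total 1504; lower one of the high values by 5 (still ≥ 119) to hit 1499.

9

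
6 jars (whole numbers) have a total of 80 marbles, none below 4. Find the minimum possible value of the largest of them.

14

The average is 80/6 > 13, so not all 6 can be 13 or less; the largest is ≥ 14.
Achievable: 2 of them at 14 and 4 at 13 total 80.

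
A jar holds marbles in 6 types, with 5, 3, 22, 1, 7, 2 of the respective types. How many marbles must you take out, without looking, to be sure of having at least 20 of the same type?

38

In the worst case you take as many as possible of each type without reaching 20: 5 + 3 + 19 + 1 + 7 + 2 = 37.
The next one must give 20 of some type, so 37 + 1 = 38.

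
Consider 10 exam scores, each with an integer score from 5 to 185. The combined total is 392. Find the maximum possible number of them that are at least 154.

Suppose k of them are at least 154. Those contribute at least 154 each and the other 10 − k at least 5 each.
So the total is at least 154k + 5(10 − k) = 50 + 149k. This must be ≤ 392, giving k ≤ 2.
k = 2 is achieved by 2 values at 154 and 8 at 5, total 348; add 44 to one value (staying below 154) to reach 392.

2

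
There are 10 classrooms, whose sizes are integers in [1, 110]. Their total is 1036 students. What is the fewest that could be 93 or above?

7

Suppose at most 10 − j of them reach 93; then j values are ≤ 92 and the rest ≤ 110.
The total is then ≤ 92·j + 110·(10 − j) = 1100 − 18j. For this to be ≥ 1036 we need j ≤ 3, so at least 10 − 3 = 7 must reach 93.
Exactly 7 works: 7 values at 110 and 3 at 92 total 1046; lower one of the high values by 10 (still ≥ 93) to hit 1036.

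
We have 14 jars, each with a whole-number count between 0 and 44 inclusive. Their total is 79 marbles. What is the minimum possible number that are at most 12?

If only k of them are at most 12, the other 14 − k are at least 13, so the total is at least (14 − k)·13 + k·0.
This is ≤ 79, so (14 − k)·13 + 0k ≤ 79, which gives k ≥ 8.
Exactly 8 works: 8 values at 0 and 6 at 13 total 78; raise one of the low values by 1 (still ≤ 12) to hit 79.

8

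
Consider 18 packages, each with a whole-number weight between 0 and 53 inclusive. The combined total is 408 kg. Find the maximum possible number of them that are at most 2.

10

Suppose k of them are at most 2. Those contribute at most 2 each and the rest at most 53 each.
So the total is at most 2k + 53(18 − k) = 954 − 51k. This must still be ≥ 408, so k ≤ 10.
k = 10 is achieved by 10 values at 2 and 8 at 53, total 444; lower one of the 53's by 36 (still > 2) to reach 408.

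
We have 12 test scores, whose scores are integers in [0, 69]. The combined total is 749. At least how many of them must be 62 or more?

If only k of them are at least 62, the other 12 − k are at most 61, so the total is at most k·69 + (12 − k)·61.
This must reach 749, so k·69 + (12 − k)·61 ≥ 749, giving k ≥ 3.
Exactly 3 works: 3 values at 69 and 9 at 61 total 756; lower one of the high values by 7 (still ≥ 62) to hit 749.

3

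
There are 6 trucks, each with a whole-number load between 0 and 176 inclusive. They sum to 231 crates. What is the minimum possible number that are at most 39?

If only k of them are at most 39, the other 6 − k are at least 40, so the total is at least (6 − k)·40 + k·0.
This is ≤ 231, so (6 − k)·40 + 0k ≤ 231, which gives k ≥ 1.
Exactly 1 works: 1 value at 0 and 5 at 40 total 200; raise one of the low values by 31 (still ≤ 39) to hit 231.

1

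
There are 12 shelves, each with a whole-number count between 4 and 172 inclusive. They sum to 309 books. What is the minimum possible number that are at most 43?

Each value above 43 is at least 44, contributing at least 44 − 4 = 40 above the floor 4.
The sum exceeds the floor total 48 by 261, so at most ⌊261/40⌋ = 6 exceed 43, and at least 6 are ≤ 43.
Exactly 6 works: 6 values at 4 and 6 at 44 total 288; raise one of the low values by 21 (still ≤ 43) to hit 309.

6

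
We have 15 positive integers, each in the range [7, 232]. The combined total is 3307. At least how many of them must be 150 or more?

13

Suppose at most 15 − j of them reach 150; then j values are ≤ 149 and the rest ≤ 232.
The total is then ≤ 149·j + 232·(15 − j) = 3480 − 83j. For this to be ≥ 3307 we need j ≤ 2, so at least 15 − 2 = 13 must reach 150.
Exactly 13 works: 13 values at 232 and 2 at 149 total 3314; lower one of the high values by 7 (still ≥ 150) to hit 3307.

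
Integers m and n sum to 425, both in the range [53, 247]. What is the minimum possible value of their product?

43966

Since m + n is fixed, pushing one of them to its bound minimizes the product.
At the endpoint m = 178, n = 425 − 178 = 247, so mn = 178 × 247 = 43966.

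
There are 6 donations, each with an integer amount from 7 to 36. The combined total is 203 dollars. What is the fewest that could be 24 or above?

5

Each value short of 24 is at most 23, costing at least 36 − 23 = 13 against the maximum total of 216.
We can afford to lose at most 216 − 203 = 13, so at most ⌊13/13⌋ = 1 fall short, and at least 5 are ≥ 24.
Exactly 5 works: 5 values at 36 and 1 at 23 total 203.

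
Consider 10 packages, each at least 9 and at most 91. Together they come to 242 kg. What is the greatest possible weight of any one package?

To make one package as large as possible, make the other 9 as small as possible.
The other 9 contribute at least 9 × 9 = 81, leaving at most 242 − 81 = 161.
But each package is capped at 91, so the maximum is 91.
Achievable: one at 91 and the other 9 totalling 151, which fits since 9 × 9 ≤ 151 ≤ 9 × 91.

91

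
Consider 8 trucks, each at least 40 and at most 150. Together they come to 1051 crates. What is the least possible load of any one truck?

40

To make one truck as small as possible, make the other 7 as large as possible.
The other 7 can take up 7 × 150 = 1050 ≥ 1051 − 40, so one truck can sit at its floor of 40.
Achievable: one at 40 and the other 7 totalling 1011, which fits since 7 × 40 ≤ 1011 ≤ 7 × 150.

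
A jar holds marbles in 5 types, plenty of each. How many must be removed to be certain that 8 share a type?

36

You could draw 7 of every type without reaching 8 of any — 35 in all.
One more forces 8 of some type, so 35 + 1 = 36.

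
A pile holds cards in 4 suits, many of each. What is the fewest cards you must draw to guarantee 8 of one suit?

29

In the worst case you draw 7 of each of the 4 suits: 4 × 7 = 28.
One more forces 8 of some suit, so 28 + 1 = 29.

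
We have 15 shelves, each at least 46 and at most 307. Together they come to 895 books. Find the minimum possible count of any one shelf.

46

To make one shelf as small as possible, make the other 14 as large as possible.
The other 14 can take up 14 × 307 = 4298 ≥ 895 − 46, so one shelf can sit at its floor of 46.
Achievable: one at 46 and the other 14 totalling 849, which fits since 14 × 46 ≤ 849 ≤ 14 × 307.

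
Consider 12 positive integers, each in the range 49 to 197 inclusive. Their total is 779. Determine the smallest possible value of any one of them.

Minimizing one value means maximizing the remaining 11.
The other 11 can take up 11 × 197 = 2167 ≥ 779 − 49, so one integer can sit at its floor of 49.
Achievable: one at 49 and the other 11 totalling 730, which fits since 11 × 49 ≤ 730 ≤ 11 × 197.

49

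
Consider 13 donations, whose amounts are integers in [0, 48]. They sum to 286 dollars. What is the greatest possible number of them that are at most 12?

9

Suppose k of them are at most 12. Those contribute at most 12 each and the rest at most 48 each.
So the total is at most 12k + 48(13 − k) = 624 − 36k. This must still be ≥ 286, so k ≤ 9.
k = 9 is achieved by 9 values at 12 and 4 at 48, total 300; lower one of the 48's by 14 (still > 12) to reach 286.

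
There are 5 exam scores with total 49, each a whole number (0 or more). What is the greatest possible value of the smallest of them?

9

If every one of the 5 were at least 10, the total would be at least 5 × 10 = 50 > 49.
Taking 1 copy of 9 and 4 copies of 10 gives exactly 49, so 9 is attained.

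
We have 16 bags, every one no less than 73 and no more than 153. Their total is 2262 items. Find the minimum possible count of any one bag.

73

Minimizing one value means maximizing the remaining 15.
The other 15 can take up 15 × 153 = 2295 ≥ 2262 − 73, so one bag can sit at its floor of 73.
Achievable: one at 73 and the other 15 totalling 2189, which fits since 15 × 73 ≤ 2189 ≤ 15 × 153.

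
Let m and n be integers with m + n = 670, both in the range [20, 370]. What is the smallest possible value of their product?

111000

mn = m(670 − m) is concave in m, so over [300, 370] it is minimized at an endpoint.
The extreme feasible split is m = 300, n = 370, giving mn = 111000.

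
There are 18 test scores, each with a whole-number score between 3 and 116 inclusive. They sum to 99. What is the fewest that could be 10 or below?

13

Each value above 10 is at least 11, contributing at least 11 − 3 = 8 above the floor 3.
The sum exceeds the floor total 54 by 45, so at most ⌊45/8⌋ = 5 exceed 10, and at least 13 are ≤ 10.
Exactly 13 works: 13 values at 3 and 5 at 11 total 94; raise one of the low values by 5 (still ≤ 10) to hit 99.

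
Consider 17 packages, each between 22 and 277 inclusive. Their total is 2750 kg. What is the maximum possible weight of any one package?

277

Maximizing one value means minimizing the remaining 16.
The other 16 contribute at least 16 × 22 = 352, leaving at most 2750 − 352 = 2398.
But each package is capped at 277, so the maximum is 277.
Achievable: one at 277 and the other 16 totalling 2473, which fits since 16 × 22 ≤ 2473 ≤ 16 × 277.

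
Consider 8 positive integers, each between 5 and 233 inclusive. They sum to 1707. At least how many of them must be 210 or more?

Suppose at most 8 − j of them reach 210; then j values are ≤ 209 and the rest ≤ 233.
The total is then ≤ 209·j + 233·(8 − j) = 1864 − 24j. For this to be ≥ 1707 we need j ≤ 6, so at least 8 − 6 = 2 must reach 210.
Exactly 2 works: 2 values at 233 and 6 at 209 total 1720; lower one of the high values by 13 (still ≥ 210) to hit 1707.

2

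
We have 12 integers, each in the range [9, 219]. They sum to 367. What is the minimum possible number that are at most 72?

8

If only k of them are at most 72, the other 12 − k are at least 73, so the total is at least (12 − k)·73 + k·9.
This is ≤ 367, so (12 − k)·73 + 9k ≤ 367, which gives k ≥ 8.
Exactly 8 works: 8 values at 9 and 4 at 73 total 364; raise one of the low values by 3 (still ≤ 72) to hit 367.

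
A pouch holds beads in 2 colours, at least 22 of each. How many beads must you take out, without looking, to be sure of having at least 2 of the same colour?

3

You could draw 1 of every colour without reaching 2 of any — 2 in all.
One more forces 2 of some colour, so 2 + 1 = 3.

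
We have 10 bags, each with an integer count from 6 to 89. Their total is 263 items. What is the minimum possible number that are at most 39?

5

Let j be the number exceeding 39. Then the total is ≥ 40·j + 6·(10 − j) = 60 + 34j.
So 34j ≤ 203 and j ≤ 5; hence at least 10 − 5 = 5 are ≤ 39.
Exactly 5 works: 5 values at 6 and 5 at 40 total 230; raise one of the low values by 33 (still ≤ 39) to hit 263.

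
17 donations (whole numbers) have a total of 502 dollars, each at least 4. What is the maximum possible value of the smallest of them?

If every one of the 17 were at least 30, the total would be at least 17 × 30 = 510 > 502.
Equality holds with 8 values of 29 and 9 values of 30.

29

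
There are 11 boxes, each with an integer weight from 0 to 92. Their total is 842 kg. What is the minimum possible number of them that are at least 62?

If only k of them are at least 62, the other 11 − k are at most 61, so the total is at most k·92 + (11 − k)·61.
This must reach 842, so k·92 + (11 − k)·61 ≥ 842, giving k ≥ 6.
Exactly 6 works: 6 values at 92 and 5 at 61 total 857; lower one of the high values by 15 (still ≥ 62) to hit 842.

6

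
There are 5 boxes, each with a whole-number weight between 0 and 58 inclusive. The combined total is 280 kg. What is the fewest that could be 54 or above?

3

Suppose at most 5 − j of them reach 54; then j values are ≤ 53 and the rest ≤ 58.
The total is then ≤ 53·j + 58·(5 − j) = 290 − 5j. For this to be ≥ 280 we need j ≤ 2, so at least 5 − 2 = 3 must reach 54.
Exactly 3 works: 3 values at 58 and 2 at 53 total 280.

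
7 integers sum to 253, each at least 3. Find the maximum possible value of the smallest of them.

If every one of the 7 were at least 37, the total would be at least 7 × 37 = 259 > 253.
Achievable: 6 of them at 36 and 1 at 37 total 253.

36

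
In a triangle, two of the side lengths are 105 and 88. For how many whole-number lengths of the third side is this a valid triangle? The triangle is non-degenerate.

175

The triangle inequality gives |105 − 88| < c < 105 + 88, i.e. 17 < c < 193.
So c can be any integer from 18 to 192: 175 values.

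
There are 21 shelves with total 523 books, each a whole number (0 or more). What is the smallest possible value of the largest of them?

If every one of the 21 were at most 24, the total would be at most 21 × 24 = 504 < 523.
Taking 2 copies of 24 and 19 copies of 25 gives exactly 523, so 25 is attained.

25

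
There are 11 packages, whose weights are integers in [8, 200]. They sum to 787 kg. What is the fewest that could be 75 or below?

1

Let j be the number exceeding 75. Then the total is ≥ 76·j + 8·(11 − j) = 88 + 68j.
So 68j ≤ 699 and j ≤ 10; hence at least 11 − 10 = 1 are ≤ 75.
Exactly 1 works: 1 value at 8 and 10 at 76 total 768; raise one of the low values by 19 (still ≤ 75) to hit 787.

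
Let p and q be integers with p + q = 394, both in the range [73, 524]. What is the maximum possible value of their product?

38809

pq = p(394 − p) is maximized when p is as near 394/2 as the bounds allow.
Taking p = 197 and q = 197 (both in [73, 524]) gives pq = 38809.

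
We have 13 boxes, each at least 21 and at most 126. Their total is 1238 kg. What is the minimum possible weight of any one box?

To make one box as small as possible, make the other 12 as large as possible.
The other 12 can take up 12 × 126 = 1512 ≥ 1238 − 21, so one box can sit at its floor of 21.
Achievable: one at 21 and the other 12 totalling 1217, which fits since 12 × 21 ≤ 1217 ≤ 12 × 126.

21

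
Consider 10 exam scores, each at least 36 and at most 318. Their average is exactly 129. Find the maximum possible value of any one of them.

To make one score as large as possible, make the other 9 as small as possible.
The total is 10 × 129 = 1290.
The other 9 contribute at least 9 × 36 = 324, leaving at most 1290 − 324 = 966.
But each score is capped at 318, so the maximum is 318.
Achievable: one at 318 and the other 9 totalling 972, which fits since 9 × 36 ≤ 972 ≤ 9 × 318.

318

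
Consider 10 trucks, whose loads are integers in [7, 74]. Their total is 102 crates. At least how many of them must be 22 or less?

Let j be the number exceeding 22. Then the total is ≥ 23·j + 7·(10 − j) = 70 + 16j.
So 16j ≤ 32 and j ≤ 2; hence at least 10 − 2 = 8 are ≤ 22.
Exactly 8 works: 8 values at 7 and 2 at 23 total 102.

8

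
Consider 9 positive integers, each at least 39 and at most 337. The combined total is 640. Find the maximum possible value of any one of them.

328

To make one integer as large as possible, make the other 8 as small as possible.
The other 8 contribute at least 8 × 39 = 312, leaving at most 640 − 312 = 328.
Since 328 ≤ 337, this is achievable: one at 328 and 8 at 39.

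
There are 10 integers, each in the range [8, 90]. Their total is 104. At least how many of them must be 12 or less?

If only k of them are at most 12, the other 10 − k are at least 13, so the total is at least (10 − k)·13 + k·8.
This is ≤ 104, so (10 − k)·13 + 8k ≤ 104, which gives k ≥ 6.
Exactly 6 works: 6 values at 8 and 4 at 13 total 100; raise one of the low values by 4 (still ≤ 12) to hit 104.

6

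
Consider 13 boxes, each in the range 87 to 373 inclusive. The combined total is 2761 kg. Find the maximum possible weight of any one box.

373

Maximizing one value means minimizing the remaining 12.
The other 12 contribute at least 12 × 87 = 1044, leaving at most 2761 − 1044 = 1717.
But each box is capped at 373, so the maximum is 373.
Achievable: one at 373 and the other 12 totalling 2388, which fits since 12 × 87 ≤ 2388 ≤ 12 × 373.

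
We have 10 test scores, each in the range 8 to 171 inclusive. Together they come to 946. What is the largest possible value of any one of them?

171

To make one score as large as possible, make the other 9 as small as possible.
The other 9 contribute at least 9 × 8 = 72, leaving at most 946 − 72 = 874.
But each score is capped at 171, so the maximum is 171.
Achievable: one at 171 and the other 9 totalling 775, which fits since 9 × 8 ≤ 775 ≤ 9 × 171.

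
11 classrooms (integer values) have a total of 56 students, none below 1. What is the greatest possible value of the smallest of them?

5

The average is 56/11 < 6, so some value is ≤ 5.
Equality holds with 10 values of 5 and 1 value of 6.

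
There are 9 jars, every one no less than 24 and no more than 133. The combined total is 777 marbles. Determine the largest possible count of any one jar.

133

To make one jar as large as possible, make the other 8 as small as possible.
The other 8 contribute at least 8 × 24 = 192, leaving at most 777 − 192 = 585.
But each jar is capped at 133, so the maximum is 133.
Achievable: one at 133 and the other 8 totalling 644, which fits since 8 × 24 ≤ 644 ≤ 8 × 133.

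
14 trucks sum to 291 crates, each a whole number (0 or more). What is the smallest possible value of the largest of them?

Some value must be at least ⌈291/14⌉ = 21, since 14 × 20 = 280 < 291.
Equality holds with 11 values of 21 and 3 values of 20.

21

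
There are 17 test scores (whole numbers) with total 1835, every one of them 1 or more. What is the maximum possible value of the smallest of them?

The 17 values sum to 1835, so their minimum is at most ⌊1835/17⌋ = 107.
Achievable: 1 of them at 107 and 16 at 108 total 1835.

107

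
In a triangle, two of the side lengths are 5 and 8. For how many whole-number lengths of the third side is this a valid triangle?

9

The triangle inequality gives |5 − 8| < c < 5 + 8, i.e. 3 < c < 13.
So c can be any integer from 4 to 12: 9 values.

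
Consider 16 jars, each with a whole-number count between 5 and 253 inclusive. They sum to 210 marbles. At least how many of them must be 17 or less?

If only k of them are at most 17, the other 16 − k are at least 18, so the total is at least (16 − k)·18 + k·5.
This is ≤ 210, so (16 − k)·18 + 5k ≤ 210, which gives k ≥ 6.
Exactly 6 works: 6 values at 5 and 10 at 18 total 210.

6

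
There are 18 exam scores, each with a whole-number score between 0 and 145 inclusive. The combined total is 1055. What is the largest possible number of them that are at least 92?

Suppose k of them are at least 92. Those contribute at least 92 each and the other 18 − k at least 0 each.
So the total is at least 92k + 0(18 − k) = 0 + 92k. This must be ≤ 1055, giving k ≤ 11.
k = 11 is achieved by 11 values at 92 and 7 at 0, total 1012; add 43 to one value (staying below 92) to reach 1055.

11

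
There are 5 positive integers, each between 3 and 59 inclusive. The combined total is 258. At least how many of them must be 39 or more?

Suppose at most 5 − j of them reach 39; then j values are ≤ 38 and the rest ≤ 59.
The total is then ≤ 38·j + 59·(5 − j) = 295 − 21j. For this to be ≥ 258 we need j ≤ 1, so at least 5 − 1 = 4 must reach 39.
Exactly 4 works: 4 values at 59 and 1 at 38 total 274; lower one of the high values by 16 (still ≥ 39) to hit 258.

4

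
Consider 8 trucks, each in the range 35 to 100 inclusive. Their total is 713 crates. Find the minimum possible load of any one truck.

35

To make one truck as small as possible, make the other 7 as large as possible.
The other 7 can take up 7 × 100 = 700 ≥ 713 − 35, so one truck can sit at its floor of 35.
Achievable: one at 35 and the other 7 totalling 678, which fits since 7 × 35 ≤ 678 ≤ 7 × 100.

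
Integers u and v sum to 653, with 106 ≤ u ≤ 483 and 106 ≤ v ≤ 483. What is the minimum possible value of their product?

82110

Since u + v is fixed, pushing one of them to its bound minimizes the product.
At the endpoint u = 170, v = 653 − 170 = 483, so uv = 170 × 483 = 82110.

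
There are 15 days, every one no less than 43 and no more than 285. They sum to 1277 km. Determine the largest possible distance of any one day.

Maximizing one value means minimizing the remaining 14.
The other 14 contribute at least 14 × 43 = 602, leaving at most 1277 − 602 = 675.
But each day is capped at 285, so the maximum is 285.
Achievable: one at 285 and the other 14 totalling 992, which fits since 14 × 43 ≤ 992 ≤ 14 × 285.

285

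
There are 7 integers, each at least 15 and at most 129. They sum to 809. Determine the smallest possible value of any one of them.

To make one integer as small as possible, make the other 6 as large as possible.
The other 6 contribute at most 6 × 129 = 774, leaving at least 809 − 774 = 35.
Since 35 ≥ 15, this is achievable: one at 35 and 6 at 129.

35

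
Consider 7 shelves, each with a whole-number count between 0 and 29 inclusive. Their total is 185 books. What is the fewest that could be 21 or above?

5

If only k of them are at least 21, the other 7 − k are at most 20, so the total is at most k·29 + (7 − k)·20.
This must reach 185, so k·29 + (7 − k)·20 ≥ 185, giving k ≥ 5.
Exactly 5 works: 5 values at 29 and 2 at 20 total 185.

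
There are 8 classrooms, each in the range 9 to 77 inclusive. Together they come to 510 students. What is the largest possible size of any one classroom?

77

To make one classroom as large as possible, make the other 7 as small as possible.
The other 7 contribute at least 7 × 9 = 63, leaving at most 510 − 63 = 447.
But each classroom is capped at 77, so the maximum is 77.
Achievable: one at 77 and the other 7 totalling 433, which fits since 7 × 9 ≤ 433 ≤ 7 × 77.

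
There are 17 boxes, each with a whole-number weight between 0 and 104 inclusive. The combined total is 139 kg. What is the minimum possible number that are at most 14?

8

Each value above 14 is at least 15, contributing at least 15 − 0 = 15 above the floor 0.
The sum exceeds the floor total 0 by 139, so at most ⌊139/15⌋ = 9 exceed 14, and at least 8 are ≤ 14.
Exactly 8 works: 8 values at 0 and 9 at 15 total 135; raise one of the low values by 4 (still ≤ 14) to hit 139.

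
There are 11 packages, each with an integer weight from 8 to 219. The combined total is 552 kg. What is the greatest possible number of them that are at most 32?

9

Suppose k of them are at most 32. Those contribute at most 32 each and the rest at most 219 each.
So the total is at most 32k + 219(11 − k) = 2409 − 187k. This must still be ≥ 552, so k ≤ 9.
k = 9 is achieved by 9 values at 32 and 2 at 219, total 726; lower one of the 219's by 174 (still > 32) to reach 552.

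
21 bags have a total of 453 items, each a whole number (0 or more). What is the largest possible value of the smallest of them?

21

The 21 values sum to 453, so their minimum is at most ⌊453/21⌋ = 21.
Taking 9 copies of 21 and 12 copies of 22 gives exactly 453, so 21 is attained.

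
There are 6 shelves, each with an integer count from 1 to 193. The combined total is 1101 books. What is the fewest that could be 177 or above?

Each value short of 177 is at most 176, costing at least 193 − 176 = 17 against the maximum total of 1158.
We can afford to lose at most 1158 − 1101 = 57, so at most ⌊57/17⌋ = 3 fall short, and at least 3 are ≥ 177.
Exactly 3 works: 3 values at 193 and 3 at 176 total 1107; lower one of the high values by 6 (still ≥ 177) to hit 1101.

3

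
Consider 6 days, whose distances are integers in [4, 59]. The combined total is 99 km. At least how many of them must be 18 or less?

If only k of them are at most 18, the other 6 − k are at least 19, so the total is at least (6 − k)·19 + k·4.
This is ≤ 99, so (6 − k)·19 + 4k ≤ 99, which gives k ≥ 1.
Exactly 1 works: 1 value at 4 and 5 at 19 total 99.

1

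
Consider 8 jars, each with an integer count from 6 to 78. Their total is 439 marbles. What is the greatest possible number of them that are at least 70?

If k of the values are ≥ 70, the total is ≥ 70k + 6(8 − k).
Setting 70k + 6(8 − k) ≤ 439 gives 64k ≤ 391, so k ≤ 6.
k = 6 is achieved by 6 values at 70 and 2 at 6, total 432; add 7 to one value (staying below 70) to reach 439.

6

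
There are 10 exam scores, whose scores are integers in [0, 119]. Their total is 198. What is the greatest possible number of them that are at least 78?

2

If k of the values are ≥ 78, the total is ≥ 78k + 0(10 − k).
Setting 78k + 0(10 − k) ≤ 198 gives 78k ≤ 198, so k ≤ 2.
k = 2 is achieved by 2 values at 78 and 8 at 0, total 156; add 42 to one value (staying below 78) to reach 198.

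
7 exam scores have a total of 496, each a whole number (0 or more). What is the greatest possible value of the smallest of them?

The 7 values sum to 496, so their minimum is at most ⌊496/7⌋ = 70.
Achievable: 1 of them at 70 and 6 at 71 total 496.

70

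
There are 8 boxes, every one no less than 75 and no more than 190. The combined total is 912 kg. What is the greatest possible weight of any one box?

190

Maximizing one value means minimizing the remaining 7.
The other 7 contribute at least 7 × 75 = 525, leaving at most 912 − 525 = 387.
But each box is capped at 190, so the maximum is 190.
Achievable: one at 190 and the other 7 totalling 722, which fits since 7 × 75 ≤ 722 ≤ 7 × 190.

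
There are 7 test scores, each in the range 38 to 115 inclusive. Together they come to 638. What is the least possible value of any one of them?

38

Minimizing one value means maximizing the remaining 6.
The other 6 can take up 6 × 115 = 690 ≥ 638 − 38, so one score can sit at its floor of 38.
Achievable: one at 38 and the other 6 totalling 600, which fits since 6 × 38 ≤ 600 ≤ 6 × 115.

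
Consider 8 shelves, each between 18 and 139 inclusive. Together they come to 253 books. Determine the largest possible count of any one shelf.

127

To make one shelf as large as possible, make the other 7 as small as possible.
The other 7 contribute at least 7 × 18 = 126, leaving at most 253 − 126 = 127.
Since 127 ≤ 139, this is achievable: one at 127 and 7 at 18.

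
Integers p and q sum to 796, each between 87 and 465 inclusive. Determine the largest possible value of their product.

For a fixed sum, the product pq is largest when p and q are as close as possible.
Taking p = 398 and q = 398 (both in [87, 465]) gives pq = 158404.

158404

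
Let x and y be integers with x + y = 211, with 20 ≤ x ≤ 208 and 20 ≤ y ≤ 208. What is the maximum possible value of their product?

For a fixed sum, the product xy is largest when x and y are as close as possible.
Taking x = 105 and y = 106 (both in [20, 208]) gives xy = 11130.

11130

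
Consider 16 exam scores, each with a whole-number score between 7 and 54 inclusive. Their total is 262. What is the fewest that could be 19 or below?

If only k of them are at most 19, the other 16 − k are at least 20, so the total is at least (16 − k)·20 + k·7.
This is ≤ 262, so (16 − k)·20 + 7k ≤ 262, which gives k ≥ 5.
Exactly 5 works: 5 values at 7 and 11 at 20 total 255; raise one of the low values by 7 (still ≤ 19) to hit 262.

5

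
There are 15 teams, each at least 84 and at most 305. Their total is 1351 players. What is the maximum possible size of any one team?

Maximizing one value means minimizing the remaining 14.
The other 14 contribute at least 14 × 84 = 1176, leaving at most 1351 − 1176 = 175.
Since 175 ≤ 305, this is achievable: one at 175 and 14 at 84.

175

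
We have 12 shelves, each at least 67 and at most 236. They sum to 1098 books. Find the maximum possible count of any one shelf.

236

Maximizing one value means minimizing the remaining 11.
The other 11 contribute at least 11 × 67 = 737, leaving at most 1098 − 737 = 361.
But each shelf is capped at 236, so the maximum is 236.
Achievable: one at 236 and the other 11 totalling 862, which fits since 11 × 67 ≤ 862 ≤ 11 × 236.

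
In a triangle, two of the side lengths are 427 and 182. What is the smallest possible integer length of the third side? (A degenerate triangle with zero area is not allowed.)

246

The third side must exceed |427 − 182| = 245.
The smallest integer above 245 is 246.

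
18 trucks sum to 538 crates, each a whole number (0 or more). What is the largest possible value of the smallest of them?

29

The average is 538/18 < 30, so some value is ≤ 29.
Equality holds with 2 values of 29 and 16 values of 30.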